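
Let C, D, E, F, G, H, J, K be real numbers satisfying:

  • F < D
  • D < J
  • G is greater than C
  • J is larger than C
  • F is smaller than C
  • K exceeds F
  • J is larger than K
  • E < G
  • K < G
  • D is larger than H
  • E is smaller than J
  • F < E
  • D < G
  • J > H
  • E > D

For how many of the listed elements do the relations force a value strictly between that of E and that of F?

1

Chaining upward from F reaches: K, D, C, G, J.
Chaining downward from E reaches: H, D.
Strictly between F and E are those in both lists: D — 1 element.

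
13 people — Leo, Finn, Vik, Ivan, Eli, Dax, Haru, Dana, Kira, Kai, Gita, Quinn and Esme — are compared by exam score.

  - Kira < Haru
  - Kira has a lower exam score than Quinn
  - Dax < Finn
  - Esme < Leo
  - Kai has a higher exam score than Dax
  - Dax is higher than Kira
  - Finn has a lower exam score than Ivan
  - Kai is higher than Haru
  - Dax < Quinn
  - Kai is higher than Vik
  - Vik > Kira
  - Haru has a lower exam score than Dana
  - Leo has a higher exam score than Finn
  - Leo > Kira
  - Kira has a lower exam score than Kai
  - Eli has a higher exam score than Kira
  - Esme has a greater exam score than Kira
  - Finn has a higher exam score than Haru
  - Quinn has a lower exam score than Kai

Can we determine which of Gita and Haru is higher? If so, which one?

undetermined

Following every chain through Haru: above Haru we get Dana, Finn, Ivan, Leo, Kai; below Haru we get Kira.
Gita is not reached, and no chain runs the other way from Gita to Haru.
So the given relations leave the order of Haru and Gita undetermined.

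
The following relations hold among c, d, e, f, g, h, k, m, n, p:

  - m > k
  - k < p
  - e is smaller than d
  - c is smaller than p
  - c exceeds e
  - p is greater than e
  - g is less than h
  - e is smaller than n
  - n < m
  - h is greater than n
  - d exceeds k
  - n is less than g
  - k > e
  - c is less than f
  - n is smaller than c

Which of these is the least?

n is not least since e < n; k is not least since e < k; c is not least since e < c; g is not least since n < g; h is not least since n < h; p is not least since e < p; d is not least since e < d; m is not least since n < m; f is not least since c < f.
Only e has nothing below it, so e is the least.

e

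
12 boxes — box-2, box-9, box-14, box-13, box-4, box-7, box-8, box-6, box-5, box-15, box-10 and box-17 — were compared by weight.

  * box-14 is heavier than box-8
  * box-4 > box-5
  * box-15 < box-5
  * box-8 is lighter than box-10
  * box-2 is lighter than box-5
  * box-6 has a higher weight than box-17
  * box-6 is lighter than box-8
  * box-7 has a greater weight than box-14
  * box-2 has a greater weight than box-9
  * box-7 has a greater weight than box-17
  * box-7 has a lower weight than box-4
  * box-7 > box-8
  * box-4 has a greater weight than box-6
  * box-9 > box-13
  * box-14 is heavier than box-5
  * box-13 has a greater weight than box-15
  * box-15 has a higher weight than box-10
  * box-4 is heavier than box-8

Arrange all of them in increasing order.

Nothing is placed below box-17, so it is least; from there box-17 < box-6; box-6 < box-8; box-8 < box-10; box-10 < box-15; box-15 < box-13; box-13 < box-9; box-9 < box-2; box-2 < box-5; box-5 < box-14; box-14 < box-7; box-7 < box-4, each given directly.

box-17 < box-6 < box-8 < box-10 < box-15 < box-13 < box-9 < box-2 < box-5 < box-14 < box-7 < box-4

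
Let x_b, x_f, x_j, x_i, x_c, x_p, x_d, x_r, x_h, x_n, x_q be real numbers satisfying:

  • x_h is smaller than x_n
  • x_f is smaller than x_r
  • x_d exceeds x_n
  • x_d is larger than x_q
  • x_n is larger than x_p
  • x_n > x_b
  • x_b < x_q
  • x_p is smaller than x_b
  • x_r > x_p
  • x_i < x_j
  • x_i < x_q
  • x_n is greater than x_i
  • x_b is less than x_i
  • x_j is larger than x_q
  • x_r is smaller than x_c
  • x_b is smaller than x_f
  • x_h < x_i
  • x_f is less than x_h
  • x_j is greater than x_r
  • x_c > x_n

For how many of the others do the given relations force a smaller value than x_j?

7

The elements the relations force below x_j are x_p, x_b, x_f, x_h, x_i, x_r, x_q — no chain reaches any other.
That is 7.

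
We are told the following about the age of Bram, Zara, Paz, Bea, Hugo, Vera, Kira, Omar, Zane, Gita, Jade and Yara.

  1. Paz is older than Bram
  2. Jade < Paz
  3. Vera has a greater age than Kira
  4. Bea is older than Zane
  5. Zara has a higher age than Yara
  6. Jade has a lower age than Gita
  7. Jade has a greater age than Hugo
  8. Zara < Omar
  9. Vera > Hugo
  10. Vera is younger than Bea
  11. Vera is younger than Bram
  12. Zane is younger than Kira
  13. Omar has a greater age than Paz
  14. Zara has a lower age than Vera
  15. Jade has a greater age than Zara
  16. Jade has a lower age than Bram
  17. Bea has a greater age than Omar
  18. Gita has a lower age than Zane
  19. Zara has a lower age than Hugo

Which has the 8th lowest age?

Chaining the given pairs: Yara < Zara < Hugo < Jade < Gita < Zane < Kira < Vera < Bram < Paz < Omar < Bea.
The 8th smallest is Vera.

Vera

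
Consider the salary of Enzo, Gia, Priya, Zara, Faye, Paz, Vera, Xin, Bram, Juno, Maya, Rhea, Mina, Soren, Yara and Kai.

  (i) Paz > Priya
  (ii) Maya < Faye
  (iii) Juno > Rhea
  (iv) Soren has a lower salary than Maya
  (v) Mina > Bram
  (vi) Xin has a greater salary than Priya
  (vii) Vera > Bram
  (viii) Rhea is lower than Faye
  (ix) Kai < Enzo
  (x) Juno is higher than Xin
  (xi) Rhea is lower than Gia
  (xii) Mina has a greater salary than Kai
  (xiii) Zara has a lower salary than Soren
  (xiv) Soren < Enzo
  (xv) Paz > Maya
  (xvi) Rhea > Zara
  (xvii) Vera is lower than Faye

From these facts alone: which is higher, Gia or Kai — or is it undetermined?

Following every chain through Kai: above Kai we get Enzo, Mina.
Gia is not reached, and no chain runs the other way from Gia to Kai.
So the given relations leave the order of Kai and Gia undetermined.

undetermined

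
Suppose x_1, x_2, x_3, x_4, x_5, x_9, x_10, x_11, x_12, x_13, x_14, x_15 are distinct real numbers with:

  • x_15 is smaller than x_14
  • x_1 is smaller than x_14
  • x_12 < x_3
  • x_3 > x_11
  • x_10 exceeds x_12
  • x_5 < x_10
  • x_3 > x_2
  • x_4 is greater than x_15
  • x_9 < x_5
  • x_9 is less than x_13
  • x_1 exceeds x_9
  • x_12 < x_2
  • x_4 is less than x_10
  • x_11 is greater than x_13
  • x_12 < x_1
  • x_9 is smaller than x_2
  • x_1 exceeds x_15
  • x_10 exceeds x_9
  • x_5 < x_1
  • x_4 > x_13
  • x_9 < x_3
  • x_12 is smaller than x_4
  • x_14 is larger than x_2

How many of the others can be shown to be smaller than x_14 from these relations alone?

6

The elements the relations force below x_14 are x_12, x_9, x_5, x_15, x_2, x_1 — no chain reaches any other.
That is 6.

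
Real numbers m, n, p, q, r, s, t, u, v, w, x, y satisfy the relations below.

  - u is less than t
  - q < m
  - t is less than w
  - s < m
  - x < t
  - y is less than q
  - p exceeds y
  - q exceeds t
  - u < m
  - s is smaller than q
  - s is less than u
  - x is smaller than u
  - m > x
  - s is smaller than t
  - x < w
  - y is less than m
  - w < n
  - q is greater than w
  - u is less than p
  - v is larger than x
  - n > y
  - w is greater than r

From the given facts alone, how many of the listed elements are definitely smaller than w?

Directly below w: r, x, t.
One step further: s, u (5 so far).
Nothing else is reachable below w; 5 in all.

5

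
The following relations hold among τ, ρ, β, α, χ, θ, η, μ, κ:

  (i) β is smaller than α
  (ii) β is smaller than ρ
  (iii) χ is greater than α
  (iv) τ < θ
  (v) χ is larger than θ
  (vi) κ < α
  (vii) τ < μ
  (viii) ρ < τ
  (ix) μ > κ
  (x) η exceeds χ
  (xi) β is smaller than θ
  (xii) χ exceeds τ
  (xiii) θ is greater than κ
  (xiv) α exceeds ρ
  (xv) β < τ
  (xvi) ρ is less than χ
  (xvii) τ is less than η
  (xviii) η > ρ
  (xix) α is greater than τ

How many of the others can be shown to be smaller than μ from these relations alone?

4

The elements the relations force below μ are β, ρ, τ, κ — no chain reaches any other.
That is 4.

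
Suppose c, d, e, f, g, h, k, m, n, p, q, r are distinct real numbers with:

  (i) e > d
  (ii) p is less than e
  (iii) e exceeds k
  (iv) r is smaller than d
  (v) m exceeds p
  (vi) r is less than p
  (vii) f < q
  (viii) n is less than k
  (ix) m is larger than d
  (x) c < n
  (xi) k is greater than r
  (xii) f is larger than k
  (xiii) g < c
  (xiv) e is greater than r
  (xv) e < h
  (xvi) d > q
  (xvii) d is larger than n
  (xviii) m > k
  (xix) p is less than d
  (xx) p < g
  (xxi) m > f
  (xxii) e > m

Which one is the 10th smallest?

m

Piecing the relations together gives one ordering: r < p < g < c < n < k < f < q < d < m < e < h.
The 10th smallest is m.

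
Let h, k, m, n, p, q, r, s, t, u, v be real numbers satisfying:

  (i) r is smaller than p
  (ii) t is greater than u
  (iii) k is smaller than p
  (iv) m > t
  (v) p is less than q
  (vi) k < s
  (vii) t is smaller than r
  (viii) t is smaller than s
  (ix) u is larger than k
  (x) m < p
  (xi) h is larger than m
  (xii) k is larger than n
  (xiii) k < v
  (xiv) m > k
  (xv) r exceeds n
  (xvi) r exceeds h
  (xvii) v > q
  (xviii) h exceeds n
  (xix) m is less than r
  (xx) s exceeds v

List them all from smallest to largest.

The consecutive links are each given: n < k; k < u; u < t; t < m; m < h; h < r; r < p; p < q; q < v; v < s.

n < k < u < t < m < h < r < p < q < v < s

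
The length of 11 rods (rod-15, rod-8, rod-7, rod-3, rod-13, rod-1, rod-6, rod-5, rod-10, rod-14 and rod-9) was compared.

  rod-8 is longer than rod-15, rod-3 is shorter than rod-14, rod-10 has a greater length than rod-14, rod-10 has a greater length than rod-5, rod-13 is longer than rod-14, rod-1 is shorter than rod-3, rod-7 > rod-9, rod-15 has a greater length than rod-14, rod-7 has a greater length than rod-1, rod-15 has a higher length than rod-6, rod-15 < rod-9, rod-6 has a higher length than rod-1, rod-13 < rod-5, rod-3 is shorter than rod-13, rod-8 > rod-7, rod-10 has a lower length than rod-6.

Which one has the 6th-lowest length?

The consecutive relations fix a unique order: rod-1 < rod-3 < rod-14 < rod-13 < rod-5 < rod-10 < rod-6 < rod-15 < rod-9 < rod-7 < rod-8.
Counting 6 from the smallest end gives rod-10.

rod-10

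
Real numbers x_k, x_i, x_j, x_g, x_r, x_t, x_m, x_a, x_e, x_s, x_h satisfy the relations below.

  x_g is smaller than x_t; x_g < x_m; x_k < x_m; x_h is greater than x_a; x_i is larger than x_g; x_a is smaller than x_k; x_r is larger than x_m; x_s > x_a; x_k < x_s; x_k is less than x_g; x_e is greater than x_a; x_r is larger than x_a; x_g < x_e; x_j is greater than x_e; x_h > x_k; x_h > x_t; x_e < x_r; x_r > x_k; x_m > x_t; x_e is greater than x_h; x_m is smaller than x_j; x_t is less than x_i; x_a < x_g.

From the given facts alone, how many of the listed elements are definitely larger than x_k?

From x_k the given relations immediately reach x_g, x_m, x_h, x_r, x_s.
From those, x_t, x_e, x_j, x_i — 9 in total.
Nothing else is reachable above x_k; 9 in all.

9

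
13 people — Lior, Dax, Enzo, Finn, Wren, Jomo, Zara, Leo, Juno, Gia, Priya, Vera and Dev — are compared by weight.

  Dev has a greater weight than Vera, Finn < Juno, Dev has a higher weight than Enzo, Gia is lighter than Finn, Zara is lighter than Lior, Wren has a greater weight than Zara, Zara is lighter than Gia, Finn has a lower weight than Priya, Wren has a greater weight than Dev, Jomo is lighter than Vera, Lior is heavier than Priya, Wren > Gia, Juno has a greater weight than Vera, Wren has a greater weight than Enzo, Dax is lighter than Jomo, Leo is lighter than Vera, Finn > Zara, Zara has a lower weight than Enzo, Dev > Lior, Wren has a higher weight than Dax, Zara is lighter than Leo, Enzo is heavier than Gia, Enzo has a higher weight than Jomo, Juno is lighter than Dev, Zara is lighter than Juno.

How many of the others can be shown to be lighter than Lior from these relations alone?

The elements the relations force below Lior are Zara, Gia, Finn, Priya — no chain reaches any other.
That is 4.

4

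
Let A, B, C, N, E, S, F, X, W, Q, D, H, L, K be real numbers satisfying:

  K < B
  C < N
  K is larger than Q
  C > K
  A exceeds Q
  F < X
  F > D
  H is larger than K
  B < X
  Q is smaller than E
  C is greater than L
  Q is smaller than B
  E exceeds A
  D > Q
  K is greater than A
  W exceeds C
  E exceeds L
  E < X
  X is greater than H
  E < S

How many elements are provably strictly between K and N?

1

The relations place K below N. An element lies strictly between them when it is forced above K and also forced below N.
Above K: {H, B, C, X, W}. Below N: {Q, A, L, C}.
Intersection: {C} — 1.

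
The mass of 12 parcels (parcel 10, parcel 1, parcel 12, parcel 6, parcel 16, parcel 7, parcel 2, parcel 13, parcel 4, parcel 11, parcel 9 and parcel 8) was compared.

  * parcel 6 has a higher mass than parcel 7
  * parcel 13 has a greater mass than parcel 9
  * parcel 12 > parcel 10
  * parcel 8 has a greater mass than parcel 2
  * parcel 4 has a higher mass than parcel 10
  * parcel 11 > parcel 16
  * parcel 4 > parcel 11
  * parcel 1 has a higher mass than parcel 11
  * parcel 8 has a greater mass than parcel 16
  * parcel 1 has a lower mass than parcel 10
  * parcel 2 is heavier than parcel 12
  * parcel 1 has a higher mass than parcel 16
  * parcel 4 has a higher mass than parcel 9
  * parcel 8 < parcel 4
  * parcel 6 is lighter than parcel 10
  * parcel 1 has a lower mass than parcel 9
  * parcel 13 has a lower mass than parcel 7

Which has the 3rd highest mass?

Piecing the relations together gives one ordering: parcel 16 < parcel 11 < parcel 1 < parcel 9 < parcel 13 < parcel 7 < parcel 6 < parcel 10 < parcel 12 < parcel 2 < parcel 8 < parcel 4.
The 3rd largest is parcel 2.

parcel 2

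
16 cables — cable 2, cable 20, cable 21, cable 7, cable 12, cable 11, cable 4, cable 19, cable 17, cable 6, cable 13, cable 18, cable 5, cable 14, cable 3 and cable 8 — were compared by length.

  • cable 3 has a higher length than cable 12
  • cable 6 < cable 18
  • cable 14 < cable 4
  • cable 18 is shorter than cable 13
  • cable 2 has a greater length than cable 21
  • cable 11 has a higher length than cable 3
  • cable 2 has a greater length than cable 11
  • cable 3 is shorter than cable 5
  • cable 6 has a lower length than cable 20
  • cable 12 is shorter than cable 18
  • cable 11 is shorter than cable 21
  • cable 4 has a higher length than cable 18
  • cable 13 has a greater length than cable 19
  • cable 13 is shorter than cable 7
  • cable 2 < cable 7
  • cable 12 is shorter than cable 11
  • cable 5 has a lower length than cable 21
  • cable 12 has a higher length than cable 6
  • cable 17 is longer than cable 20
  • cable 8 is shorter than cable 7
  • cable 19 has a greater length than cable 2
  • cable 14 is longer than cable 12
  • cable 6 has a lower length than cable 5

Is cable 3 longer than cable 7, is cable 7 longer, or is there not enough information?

cable 3 < cable 11 < cable 2 < cable 19 < cable 13 < cable 7, by transitivity through cable 11, cable 2, cable 19, cable 13.
So cable 7 is longer.

cable 7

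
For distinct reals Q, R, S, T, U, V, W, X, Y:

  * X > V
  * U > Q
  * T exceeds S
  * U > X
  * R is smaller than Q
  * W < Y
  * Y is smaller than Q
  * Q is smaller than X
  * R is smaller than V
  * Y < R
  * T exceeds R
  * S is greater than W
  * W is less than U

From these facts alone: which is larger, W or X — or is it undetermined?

X

Link the given pairs in sequence: W < Y; Y < R; R < V; V < X.
Chaining these gives W < Y < R < V < X.
So X is larger.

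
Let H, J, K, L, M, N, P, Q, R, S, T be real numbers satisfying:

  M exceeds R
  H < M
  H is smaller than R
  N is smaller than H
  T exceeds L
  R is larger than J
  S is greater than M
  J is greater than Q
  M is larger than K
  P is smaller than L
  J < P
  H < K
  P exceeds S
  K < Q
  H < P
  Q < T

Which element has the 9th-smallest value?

The consecutive relations fix a unique order: N < H < K < Q < J < R < M < S < P < L < T.
The 9th smallest is P.

P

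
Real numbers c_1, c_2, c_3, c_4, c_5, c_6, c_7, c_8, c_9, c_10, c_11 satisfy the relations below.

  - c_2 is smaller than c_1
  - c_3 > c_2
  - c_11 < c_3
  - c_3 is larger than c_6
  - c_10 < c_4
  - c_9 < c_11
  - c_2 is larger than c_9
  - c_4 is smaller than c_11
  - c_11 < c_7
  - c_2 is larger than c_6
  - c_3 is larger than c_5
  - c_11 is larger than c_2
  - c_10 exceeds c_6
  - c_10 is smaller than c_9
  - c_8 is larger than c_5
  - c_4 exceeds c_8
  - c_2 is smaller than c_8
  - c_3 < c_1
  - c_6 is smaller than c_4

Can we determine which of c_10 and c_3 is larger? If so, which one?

c_3

c_10 < c_9 < c_2 < c_8 < c_4 < c_11 < c_3, by transitivity through c_9, c_2, c_8, c_4, c_11.
So c_3 is larger.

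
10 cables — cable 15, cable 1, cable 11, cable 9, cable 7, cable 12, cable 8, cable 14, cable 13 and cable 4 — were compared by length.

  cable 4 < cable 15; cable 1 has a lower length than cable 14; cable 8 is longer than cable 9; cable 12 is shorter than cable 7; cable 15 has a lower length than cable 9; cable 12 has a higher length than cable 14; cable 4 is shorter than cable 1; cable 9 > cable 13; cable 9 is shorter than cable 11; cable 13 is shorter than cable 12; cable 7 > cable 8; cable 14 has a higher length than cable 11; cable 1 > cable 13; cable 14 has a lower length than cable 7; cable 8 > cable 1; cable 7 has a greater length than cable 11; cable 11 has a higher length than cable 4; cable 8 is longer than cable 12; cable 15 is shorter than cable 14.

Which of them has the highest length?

cable 7

cable 4 is not greatest since cable 4 < cable 15; cable 13 is not greatest since cable 13 < cable 9; cable 15 is not greatest since cable 15 < cable 9; cable 9 is not greatest since cable 9 < cable 11; cable 1 is not greatest since cable 1 < cable 14; cable 11 is not greatest since cable 11 < cable 14; cable 14 is not greatest since cable 14 < cable 12; cable 12 is not greatest since cable 12 < cable 7; cable 8 is not greatest since cable 8 < cable 7.
Only cable 7 has nothing above it, so cable 7 is the highest length.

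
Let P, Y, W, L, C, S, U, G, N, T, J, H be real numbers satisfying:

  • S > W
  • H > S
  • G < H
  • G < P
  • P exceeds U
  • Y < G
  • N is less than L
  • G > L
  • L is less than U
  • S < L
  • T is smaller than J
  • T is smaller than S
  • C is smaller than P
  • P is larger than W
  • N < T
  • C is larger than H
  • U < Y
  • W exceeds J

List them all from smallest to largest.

N < T < J < W < S < L < U < Y < G < H < C < P

Nothing is placed below N, so it is least; from there N < T; T < J; J < W; W < S; S < L; L < U; U < Y; Y < G; G < H; H < C; C < P, each given directly.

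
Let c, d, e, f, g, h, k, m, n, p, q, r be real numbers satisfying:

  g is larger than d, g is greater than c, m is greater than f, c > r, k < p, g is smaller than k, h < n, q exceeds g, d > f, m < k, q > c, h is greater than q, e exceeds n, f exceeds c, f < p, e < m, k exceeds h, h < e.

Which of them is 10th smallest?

The consecutive relations fix a unique order: r < c < f < d < g < q < h < n < e < m < k < p.
The 10th smallest is m.

m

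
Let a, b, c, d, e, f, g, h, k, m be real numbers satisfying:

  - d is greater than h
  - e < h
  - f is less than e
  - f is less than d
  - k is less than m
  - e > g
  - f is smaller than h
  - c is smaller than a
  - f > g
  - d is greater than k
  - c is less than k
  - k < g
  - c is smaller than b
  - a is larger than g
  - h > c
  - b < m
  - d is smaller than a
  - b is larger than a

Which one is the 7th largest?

f

Piecing the relations together gives one ordering: c < k < g < f < e < h < d < a < b < m.
Counting 7 from the largest end gives f.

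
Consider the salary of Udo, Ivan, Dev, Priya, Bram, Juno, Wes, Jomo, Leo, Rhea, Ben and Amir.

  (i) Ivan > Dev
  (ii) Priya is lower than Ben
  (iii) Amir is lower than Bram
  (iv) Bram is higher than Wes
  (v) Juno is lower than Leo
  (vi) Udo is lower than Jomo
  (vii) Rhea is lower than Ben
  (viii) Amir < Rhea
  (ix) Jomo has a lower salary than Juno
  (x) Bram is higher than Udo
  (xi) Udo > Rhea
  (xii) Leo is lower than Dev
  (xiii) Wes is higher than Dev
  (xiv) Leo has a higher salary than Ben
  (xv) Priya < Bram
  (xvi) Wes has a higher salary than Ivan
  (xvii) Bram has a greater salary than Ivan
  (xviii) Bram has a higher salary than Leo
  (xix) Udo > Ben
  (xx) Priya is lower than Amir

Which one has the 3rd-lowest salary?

Rhea

The consecutive relations fix a unique order: Priya < Amir < Rhea < Ben < Udo < Jomo < Juno < Leo < Dev < Ivan < Wes < Bram.
Counting 3 from the smallest end gives Rhea.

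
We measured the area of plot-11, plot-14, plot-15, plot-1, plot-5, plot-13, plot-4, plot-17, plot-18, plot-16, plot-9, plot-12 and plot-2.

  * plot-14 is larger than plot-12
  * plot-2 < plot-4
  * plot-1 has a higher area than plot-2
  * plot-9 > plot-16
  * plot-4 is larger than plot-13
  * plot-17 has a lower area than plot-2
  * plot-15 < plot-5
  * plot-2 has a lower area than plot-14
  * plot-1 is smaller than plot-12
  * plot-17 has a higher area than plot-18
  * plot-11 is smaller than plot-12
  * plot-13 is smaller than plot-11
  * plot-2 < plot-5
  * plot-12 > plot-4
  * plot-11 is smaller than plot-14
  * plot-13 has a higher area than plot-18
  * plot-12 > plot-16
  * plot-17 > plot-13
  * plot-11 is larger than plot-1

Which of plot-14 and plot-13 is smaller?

Link the given pairs in sequence: plot-13 < plot-17; plot-17 < plot-2; plot-2 < plot-4; plot-4 < plot-12; plot-12 < plot-14.
Together: plot-13 < plot-17 < plot-2 < plot-4 < plot-12 < plot-14.
So plot-13 < plot-14; plot-13 is the smaller of the two.

plot-13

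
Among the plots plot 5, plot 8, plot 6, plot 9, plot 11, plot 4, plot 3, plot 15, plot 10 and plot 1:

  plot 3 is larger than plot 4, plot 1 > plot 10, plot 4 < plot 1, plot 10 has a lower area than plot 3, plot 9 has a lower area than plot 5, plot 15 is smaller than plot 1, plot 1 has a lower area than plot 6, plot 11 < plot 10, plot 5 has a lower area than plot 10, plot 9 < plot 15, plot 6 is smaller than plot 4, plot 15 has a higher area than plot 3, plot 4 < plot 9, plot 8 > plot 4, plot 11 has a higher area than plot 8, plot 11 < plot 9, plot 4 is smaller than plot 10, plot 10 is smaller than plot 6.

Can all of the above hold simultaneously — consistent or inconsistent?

We have plot 6 < plot 4 stated directly, yet also plot 4 < plot 8 < plot 11 < plot 9 < plot 5 < plot 10 < plot 3 < plot 15 < plot 1 < plot 6 by chaining the others — so plot 4 < plot 6. Contradiction.

inconsistent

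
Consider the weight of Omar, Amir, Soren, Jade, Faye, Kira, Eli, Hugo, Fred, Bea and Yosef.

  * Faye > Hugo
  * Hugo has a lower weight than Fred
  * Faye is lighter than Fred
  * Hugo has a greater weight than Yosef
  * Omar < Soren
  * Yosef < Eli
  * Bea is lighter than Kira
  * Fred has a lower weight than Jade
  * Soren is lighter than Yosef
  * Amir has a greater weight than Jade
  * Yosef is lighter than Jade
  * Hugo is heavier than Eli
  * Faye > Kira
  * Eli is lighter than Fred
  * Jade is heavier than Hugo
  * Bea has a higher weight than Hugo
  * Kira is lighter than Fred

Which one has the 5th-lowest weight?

Hugo

Piecing the relations together gives one ordering: Omar < Soren < Yosef < Eli < Hugo < Bea < Kira < Faye < Fred < Jade < Amir.
The 5th smallest is Hugo.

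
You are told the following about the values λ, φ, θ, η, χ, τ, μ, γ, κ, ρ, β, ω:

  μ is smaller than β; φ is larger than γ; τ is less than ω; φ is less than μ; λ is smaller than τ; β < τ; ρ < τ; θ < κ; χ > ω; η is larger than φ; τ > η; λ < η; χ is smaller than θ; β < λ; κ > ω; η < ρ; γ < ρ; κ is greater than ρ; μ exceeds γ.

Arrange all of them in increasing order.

The consecutive links are each given: γ < φ; φ < μ; μ < β; β < λ; λ < η; η < ρ; ρ < τ; τ < ω; ω < χ; χ < θ; θ < κ.

γ < φ < μ < β < λ < η < ρ < τ < ω < χ < θ < κ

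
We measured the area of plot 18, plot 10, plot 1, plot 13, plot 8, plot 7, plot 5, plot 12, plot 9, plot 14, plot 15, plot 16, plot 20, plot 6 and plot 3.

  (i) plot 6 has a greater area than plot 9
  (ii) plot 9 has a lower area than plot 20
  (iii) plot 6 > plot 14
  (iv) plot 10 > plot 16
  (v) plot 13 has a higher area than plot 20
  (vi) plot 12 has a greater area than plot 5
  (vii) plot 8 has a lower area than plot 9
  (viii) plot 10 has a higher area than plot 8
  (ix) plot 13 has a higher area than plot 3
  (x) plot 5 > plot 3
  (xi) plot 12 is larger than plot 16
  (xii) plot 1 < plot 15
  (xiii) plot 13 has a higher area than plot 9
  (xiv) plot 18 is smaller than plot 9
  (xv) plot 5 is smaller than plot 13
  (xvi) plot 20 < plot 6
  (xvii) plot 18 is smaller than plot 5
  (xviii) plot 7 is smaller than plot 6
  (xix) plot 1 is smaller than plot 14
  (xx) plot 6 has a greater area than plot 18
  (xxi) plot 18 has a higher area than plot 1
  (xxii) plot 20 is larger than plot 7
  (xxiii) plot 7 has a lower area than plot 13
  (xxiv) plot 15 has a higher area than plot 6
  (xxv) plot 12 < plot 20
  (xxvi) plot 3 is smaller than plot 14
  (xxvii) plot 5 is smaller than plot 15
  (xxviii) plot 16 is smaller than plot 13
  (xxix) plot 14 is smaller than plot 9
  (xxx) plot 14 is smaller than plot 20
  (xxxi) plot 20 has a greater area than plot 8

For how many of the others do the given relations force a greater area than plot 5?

From plot 5 the given relations immediately reach plot 12, plot 13, plot 15.
From those, plot 20 — 4 in total.
From those, plot 6 — 5 in total.
Nothing else is reachable above plot 5; 5 in all.

5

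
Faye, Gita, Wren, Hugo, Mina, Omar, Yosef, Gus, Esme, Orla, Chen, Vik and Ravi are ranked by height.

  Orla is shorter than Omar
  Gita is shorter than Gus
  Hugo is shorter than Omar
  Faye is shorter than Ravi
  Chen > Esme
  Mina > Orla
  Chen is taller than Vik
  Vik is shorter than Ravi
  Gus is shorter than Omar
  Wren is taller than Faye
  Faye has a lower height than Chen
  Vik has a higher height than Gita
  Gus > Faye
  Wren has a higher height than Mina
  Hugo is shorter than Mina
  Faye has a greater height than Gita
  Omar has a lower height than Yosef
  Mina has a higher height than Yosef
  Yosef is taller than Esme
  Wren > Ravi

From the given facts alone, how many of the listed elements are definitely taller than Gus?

The elements the relations force above Gus are Omar, Yosef, Mina, Wren — no chain reaches any other.
That is 4.

4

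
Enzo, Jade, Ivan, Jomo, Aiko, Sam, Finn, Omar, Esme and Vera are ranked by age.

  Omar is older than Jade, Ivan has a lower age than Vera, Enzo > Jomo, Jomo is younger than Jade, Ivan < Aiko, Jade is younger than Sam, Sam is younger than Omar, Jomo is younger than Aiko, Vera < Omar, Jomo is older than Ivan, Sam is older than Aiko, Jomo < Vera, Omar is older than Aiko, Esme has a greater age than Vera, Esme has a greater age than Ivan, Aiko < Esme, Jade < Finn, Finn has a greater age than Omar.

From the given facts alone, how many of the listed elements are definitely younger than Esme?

From Esme the given relations immediately reach Ivan, Vera, Aiko.
From those, Jomo — 4 in total.
No other element is forced below Esme by the given relations, so the count is 4.

4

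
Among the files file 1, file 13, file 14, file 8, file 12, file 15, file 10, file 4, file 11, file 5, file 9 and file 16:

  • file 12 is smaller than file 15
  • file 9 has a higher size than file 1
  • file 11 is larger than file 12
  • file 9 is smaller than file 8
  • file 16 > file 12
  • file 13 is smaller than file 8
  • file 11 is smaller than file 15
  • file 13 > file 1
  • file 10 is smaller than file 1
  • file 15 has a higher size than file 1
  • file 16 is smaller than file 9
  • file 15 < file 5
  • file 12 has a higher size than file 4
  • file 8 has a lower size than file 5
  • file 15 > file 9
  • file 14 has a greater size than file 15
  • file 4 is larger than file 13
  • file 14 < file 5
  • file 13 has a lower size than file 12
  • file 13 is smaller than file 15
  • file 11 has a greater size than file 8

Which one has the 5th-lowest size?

file 12

The consecutive relations fix a unique order: file 10 < file 1 < file 13 < file 4 < file 12 < file 16 < file 9 < file 8 < file 11 < file 15 < file 14 < file 5.
The 5th smallest is file 12.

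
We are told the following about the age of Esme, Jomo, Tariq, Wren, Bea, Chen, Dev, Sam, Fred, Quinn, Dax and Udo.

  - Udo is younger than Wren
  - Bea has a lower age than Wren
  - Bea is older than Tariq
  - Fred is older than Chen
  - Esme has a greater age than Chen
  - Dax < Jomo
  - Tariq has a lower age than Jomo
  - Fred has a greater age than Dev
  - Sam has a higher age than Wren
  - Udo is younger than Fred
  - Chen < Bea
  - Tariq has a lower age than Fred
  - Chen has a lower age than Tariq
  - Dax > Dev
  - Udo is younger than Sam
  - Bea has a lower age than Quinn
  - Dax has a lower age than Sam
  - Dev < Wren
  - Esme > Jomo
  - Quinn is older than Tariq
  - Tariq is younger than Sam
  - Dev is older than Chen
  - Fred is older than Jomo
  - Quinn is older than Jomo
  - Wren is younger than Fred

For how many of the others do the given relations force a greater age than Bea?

The elements the relations force above Bea are Wren, Quinn, Fred, Sam — no chain reaches any other.
That is 4.

4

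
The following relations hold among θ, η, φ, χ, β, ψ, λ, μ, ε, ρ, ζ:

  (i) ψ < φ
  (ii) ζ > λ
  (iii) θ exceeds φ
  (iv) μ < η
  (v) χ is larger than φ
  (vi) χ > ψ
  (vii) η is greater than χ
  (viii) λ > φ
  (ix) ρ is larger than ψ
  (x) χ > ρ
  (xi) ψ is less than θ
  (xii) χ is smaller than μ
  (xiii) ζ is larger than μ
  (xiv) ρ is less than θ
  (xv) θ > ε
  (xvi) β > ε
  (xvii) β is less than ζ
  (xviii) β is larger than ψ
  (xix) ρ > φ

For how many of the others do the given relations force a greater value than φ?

7

Directly above φ: ρ, χ, λ, θ.
One step further: μ, ζ, η (7 so far).
Nothing else is reachable above φ; 7 in all.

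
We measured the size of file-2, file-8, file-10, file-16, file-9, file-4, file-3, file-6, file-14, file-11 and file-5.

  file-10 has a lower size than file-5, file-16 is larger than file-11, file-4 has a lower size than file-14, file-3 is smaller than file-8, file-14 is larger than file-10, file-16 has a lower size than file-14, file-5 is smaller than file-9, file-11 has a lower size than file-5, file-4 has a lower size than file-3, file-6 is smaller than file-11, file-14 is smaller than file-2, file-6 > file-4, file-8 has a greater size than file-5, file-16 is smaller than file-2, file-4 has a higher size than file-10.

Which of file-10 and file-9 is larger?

file-9

Chaining the given relations: file-10 < file-4 < file-6 < file-11 < file-5 < file-9.
So file-10 < file-9; file-9 is the larger of the two.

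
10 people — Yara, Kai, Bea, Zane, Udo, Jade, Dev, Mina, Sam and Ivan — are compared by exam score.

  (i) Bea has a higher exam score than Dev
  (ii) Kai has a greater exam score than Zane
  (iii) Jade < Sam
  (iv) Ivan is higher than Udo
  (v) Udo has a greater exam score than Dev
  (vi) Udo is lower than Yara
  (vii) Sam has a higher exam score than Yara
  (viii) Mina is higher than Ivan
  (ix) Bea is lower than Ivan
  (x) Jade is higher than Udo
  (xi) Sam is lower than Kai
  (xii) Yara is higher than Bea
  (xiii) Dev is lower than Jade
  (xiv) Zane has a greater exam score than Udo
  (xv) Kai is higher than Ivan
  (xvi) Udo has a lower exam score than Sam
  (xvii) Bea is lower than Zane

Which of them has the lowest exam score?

Bea is not least since Dev < Bea; Udo is not least since Dev < Udo; Jade is not least since Dev < Jade; Zane is not least since Udo < Zane; Ivan is not least since Bea < Ivan; Mina is not least since Ivan < Mina; Yara is not least since Udo < Yara; Sam is not least since Jade < Sam; Kai is not least since Zane < Kai.
Only Dev has nothing below it, so Dev is the lowest exam score.

Dev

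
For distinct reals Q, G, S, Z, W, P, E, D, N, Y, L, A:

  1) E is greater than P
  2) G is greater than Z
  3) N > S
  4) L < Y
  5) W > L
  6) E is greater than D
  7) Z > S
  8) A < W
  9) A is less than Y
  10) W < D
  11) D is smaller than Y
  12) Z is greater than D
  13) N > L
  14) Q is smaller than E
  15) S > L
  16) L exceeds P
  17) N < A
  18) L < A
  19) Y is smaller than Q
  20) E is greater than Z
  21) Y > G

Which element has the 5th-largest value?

Piecing the relations together gives one ordering: P < L < S < N < A < W < D < Z < G < Y < Q < E.
Counting 5 from the largest end gives Z.

Z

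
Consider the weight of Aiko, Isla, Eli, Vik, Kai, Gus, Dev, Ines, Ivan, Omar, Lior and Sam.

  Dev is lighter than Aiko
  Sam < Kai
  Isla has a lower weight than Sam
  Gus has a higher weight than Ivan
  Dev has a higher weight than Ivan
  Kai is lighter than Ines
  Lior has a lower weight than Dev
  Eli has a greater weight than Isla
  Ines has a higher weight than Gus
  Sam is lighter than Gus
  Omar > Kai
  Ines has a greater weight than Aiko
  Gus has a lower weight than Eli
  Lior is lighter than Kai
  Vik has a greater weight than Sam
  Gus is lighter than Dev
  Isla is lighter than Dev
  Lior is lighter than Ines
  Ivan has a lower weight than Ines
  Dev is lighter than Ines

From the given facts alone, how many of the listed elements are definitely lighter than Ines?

8

From Ines the given relations immediately reach Ivan, Gus, Lior, Kai, Dev, Aiko.
From those, Isla, Sam — 8 in total.
No other element is forced below Ines by the given relations, so the count is 8.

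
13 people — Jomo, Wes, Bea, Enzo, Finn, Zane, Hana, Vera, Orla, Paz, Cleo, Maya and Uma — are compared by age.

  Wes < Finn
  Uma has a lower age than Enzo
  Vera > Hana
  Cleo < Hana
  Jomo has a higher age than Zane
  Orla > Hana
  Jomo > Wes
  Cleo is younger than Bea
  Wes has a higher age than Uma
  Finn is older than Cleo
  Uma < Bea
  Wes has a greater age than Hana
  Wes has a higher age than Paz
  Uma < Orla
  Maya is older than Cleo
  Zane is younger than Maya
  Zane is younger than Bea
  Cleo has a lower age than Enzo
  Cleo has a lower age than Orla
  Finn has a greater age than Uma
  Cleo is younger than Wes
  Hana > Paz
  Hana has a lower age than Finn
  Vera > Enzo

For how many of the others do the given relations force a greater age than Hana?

Directly above Hana: Wes, Orla, Finn, Vera.
One step further: Jomo (5 so far).
No other element is forced above Hana by the given relations, so the count is 5.

5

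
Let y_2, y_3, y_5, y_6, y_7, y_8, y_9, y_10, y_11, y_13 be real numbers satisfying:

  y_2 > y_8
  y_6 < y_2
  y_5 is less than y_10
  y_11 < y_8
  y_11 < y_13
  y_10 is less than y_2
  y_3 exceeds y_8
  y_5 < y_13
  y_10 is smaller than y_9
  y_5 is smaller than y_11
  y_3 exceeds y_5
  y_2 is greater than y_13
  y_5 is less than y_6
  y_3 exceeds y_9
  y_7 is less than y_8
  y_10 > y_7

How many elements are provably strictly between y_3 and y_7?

Chaining upward from y_7 reaches: y_10, y_8, y_9, y_2.
Chaining downward from y_3 reaches: y_5, y_11, y_10, y_8, y_9.
Strictly between y_7 and y_3 are those in both lists: y_10, y_8, y_9 — 3 elements.

3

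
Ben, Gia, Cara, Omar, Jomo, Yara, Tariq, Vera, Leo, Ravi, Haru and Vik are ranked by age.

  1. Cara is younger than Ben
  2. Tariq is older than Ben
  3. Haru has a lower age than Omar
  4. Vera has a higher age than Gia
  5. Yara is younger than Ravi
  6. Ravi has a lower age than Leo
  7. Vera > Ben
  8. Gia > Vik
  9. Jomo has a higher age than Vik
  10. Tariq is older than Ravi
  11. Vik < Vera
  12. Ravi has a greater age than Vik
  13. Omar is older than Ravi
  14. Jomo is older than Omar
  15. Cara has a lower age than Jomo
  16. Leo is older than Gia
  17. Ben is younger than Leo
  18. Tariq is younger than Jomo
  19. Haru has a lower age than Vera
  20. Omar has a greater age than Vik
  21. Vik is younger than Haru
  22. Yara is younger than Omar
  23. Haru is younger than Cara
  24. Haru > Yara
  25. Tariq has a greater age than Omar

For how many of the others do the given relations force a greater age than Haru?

From Haru the given relations immediately reach Cara, Omar, Vera.
From those, Ben, Tariq, Jomo — 6 in total.
From those, Leo — 7 in total.
Nothing else is reachable above Haru; 7 in all.

7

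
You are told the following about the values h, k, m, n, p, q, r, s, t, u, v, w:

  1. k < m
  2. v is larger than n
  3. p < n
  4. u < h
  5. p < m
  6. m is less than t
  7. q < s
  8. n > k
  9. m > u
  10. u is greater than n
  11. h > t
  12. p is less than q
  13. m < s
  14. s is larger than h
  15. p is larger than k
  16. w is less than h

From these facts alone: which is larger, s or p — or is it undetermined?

Link the given pairs in sequence: p < n; n < u; u < m; m < t; t < h; h < s.
Together: p < n < u < m < t < h < s.
So s is larger.

s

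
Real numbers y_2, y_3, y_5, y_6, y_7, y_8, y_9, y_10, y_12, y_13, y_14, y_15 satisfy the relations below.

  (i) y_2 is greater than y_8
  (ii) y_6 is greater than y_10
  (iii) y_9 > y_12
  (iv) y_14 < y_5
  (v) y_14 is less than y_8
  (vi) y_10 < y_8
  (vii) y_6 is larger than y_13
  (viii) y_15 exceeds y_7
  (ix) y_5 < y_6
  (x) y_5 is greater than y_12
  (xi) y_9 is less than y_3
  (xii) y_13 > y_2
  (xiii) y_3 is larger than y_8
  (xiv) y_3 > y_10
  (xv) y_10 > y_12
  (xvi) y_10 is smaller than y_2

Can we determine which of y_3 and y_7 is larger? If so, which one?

undetermined

Following every chain through y_7: above y_7 we get y_15.
y_3 is not reached, and no chain runs the other way from y_3 to y_7.
So the given relations leave the order of y_7 and y_3 undetermined.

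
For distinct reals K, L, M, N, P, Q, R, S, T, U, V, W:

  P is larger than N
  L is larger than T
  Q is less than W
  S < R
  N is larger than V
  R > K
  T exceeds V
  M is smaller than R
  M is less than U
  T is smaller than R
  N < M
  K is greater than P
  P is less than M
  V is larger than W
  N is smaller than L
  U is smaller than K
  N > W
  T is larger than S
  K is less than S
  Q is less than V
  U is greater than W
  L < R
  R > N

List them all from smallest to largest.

The consecutive links are each given: Q < W; W < V; V < N; N < P; P < M; M < U; U < K; K < S; S < T; T < L; L < R.

Q < W < V < N < P < M < U < K < S < T < L < R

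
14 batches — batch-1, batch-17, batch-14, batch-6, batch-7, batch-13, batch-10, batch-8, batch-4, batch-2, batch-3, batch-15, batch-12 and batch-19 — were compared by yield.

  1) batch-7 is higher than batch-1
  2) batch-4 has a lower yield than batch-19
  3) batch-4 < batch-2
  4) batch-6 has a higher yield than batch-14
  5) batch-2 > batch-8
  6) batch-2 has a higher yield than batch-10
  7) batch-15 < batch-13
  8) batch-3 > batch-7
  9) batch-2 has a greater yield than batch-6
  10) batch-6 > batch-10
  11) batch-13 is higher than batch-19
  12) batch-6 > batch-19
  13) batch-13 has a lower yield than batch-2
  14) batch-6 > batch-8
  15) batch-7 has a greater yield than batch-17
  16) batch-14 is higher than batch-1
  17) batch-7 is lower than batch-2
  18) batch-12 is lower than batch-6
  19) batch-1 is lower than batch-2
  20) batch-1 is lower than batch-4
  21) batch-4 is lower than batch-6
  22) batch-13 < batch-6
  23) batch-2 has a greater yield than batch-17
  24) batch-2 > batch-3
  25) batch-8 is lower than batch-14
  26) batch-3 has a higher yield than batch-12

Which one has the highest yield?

batch-2

Chaining downward from batch-2: directly below it, batch-1, batch-4, batch-17, batch-8, batch-10, batch-7, batch-13, batch-3, batch-6; then batch-19, batch-15, batch-14, batch-12.
That covers every other element, and nothing is given above batch-2, so batch-2 is the highest yield.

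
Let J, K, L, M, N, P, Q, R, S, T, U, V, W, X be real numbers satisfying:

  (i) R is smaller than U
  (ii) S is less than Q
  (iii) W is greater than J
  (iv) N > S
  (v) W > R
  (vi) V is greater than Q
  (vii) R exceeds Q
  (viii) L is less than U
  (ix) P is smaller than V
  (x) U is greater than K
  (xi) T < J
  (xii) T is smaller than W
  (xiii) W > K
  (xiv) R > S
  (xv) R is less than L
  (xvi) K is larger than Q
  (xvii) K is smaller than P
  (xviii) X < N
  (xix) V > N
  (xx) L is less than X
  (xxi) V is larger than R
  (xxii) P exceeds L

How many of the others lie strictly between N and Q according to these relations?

Chaining upward from Q reaches: K, R, L, X, P, V, W, U.
Chaining downward from N reaches: S, R, L, X.
Strictly between Q and N are those in both lists: R, L, X — 3 elements.

3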